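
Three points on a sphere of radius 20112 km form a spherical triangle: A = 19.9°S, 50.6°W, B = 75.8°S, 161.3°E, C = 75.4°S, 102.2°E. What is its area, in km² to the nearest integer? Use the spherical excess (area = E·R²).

87392483 km²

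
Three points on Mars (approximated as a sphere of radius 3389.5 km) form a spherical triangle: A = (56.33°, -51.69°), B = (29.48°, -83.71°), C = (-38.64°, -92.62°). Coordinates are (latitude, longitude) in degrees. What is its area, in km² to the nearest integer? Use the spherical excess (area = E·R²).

Side lengths (central angles): a = 1.1977, b = 1.7645, c = 0.6115 rad; semiperimeter s = 1.7869.
By l'Huilier's theorem, tan(E/4) = √[tan(s/2) tan((s−a)/2) tan((s−b)/2) tan((s−c)/2)], giving spherical excess E = 0.2119 rad.
Area = E·R² = 0.2119 × (3389.5)² ≈ 2434995 km².

2434995 km²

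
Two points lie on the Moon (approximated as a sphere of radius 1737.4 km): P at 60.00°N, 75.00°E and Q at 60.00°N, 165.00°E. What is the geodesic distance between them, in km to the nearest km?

Let φ₁ = 1.0472 rad, φ₂ = 1.0472 rad, and Δλ = 1.5708 rad.
Haversine: a = sin²(Δφ/2) + cos φ₁ cos φ₂ sin²(Δλ/2) = 0.0000 + (0.5000)(0.5000)(0.5000) = 0.12500.
Central angle c = 2·arcsin(√a) = 0.72273 rad.
Distance = R·c = 1737.4 × 0.7227 ≈ 1256 km.

1256 km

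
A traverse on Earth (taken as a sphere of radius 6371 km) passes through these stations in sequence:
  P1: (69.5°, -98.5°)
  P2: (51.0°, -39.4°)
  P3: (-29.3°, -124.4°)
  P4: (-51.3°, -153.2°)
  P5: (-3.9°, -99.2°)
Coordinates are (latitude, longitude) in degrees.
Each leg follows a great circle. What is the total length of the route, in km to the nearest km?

26471 km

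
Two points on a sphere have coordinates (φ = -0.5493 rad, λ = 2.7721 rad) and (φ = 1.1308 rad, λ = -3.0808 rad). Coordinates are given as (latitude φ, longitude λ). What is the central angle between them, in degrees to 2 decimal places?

With latitudes φ₁ = -31.473°, φ₂ = 64.790° and longitude difference Δλ = 24.654°:
Haversine: a = sin²(Δφ/2) + cos φ₁ cos φ₂ sin²(Δλ/2) = 0.5545 + (0.8529)(0.4259)(0.0456) = 0.57110.
Central angle c = 2·arcsin(√a) = 1.71348 rad.
So the angular separation is 98.18°.

98.18°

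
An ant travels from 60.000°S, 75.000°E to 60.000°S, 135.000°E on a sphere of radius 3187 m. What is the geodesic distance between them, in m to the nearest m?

Let φ₁ = -1.0472 rad, φ₂ = -1.0472 rad, and Δλ = 1.0472 rad.
Haversine: a = sin²(Δφ/2) + cos φ₁ cos φ₂ sin²(Δλ/2) = 0.0000 + (0.5000)(0.5000)(0.2500) = 0.06250.
Central angle c = 2·arcsin(√a) = 0.50536 rad.
Distance = R·c = 3187 × 0.5054 ≈ 1611 m.

1611 m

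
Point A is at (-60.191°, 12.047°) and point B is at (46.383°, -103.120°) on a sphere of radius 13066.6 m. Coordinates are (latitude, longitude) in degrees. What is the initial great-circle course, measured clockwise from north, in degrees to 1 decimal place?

With φ₁ = -1.0505, φ₂ = 0.8095, Δλ = -2.0100 rad, the forward-azimuth formula gives
θ = atan2( sin Δλ cos φ₂ , cos φ₁ sin φ₂ − sin φ₁ cos φ₂ cos Δλ ) = atan2(-0.6243, 0.1053) = -80.42°.
Adding 360° brings this into [0°, 360°): 279.6°.

279.6°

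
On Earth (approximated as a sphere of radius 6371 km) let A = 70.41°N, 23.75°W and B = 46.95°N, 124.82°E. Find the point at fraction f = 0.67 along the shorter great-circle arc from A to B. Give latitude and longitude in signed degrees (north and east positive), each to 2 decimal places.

66.21°, 115.03°

Central angle δ = 1.0551 rad. Interpolating on the sphere with fraction f = 0.67:
P = [sin((1−f)δ)·A + sin(fδ)·B] / sin δ = 0.3922·A + 0.7466·B in Cartesian coordinates,
giving P = (-0.1706, 0.3654, 0.9151), i.e. latitude 66.21°, longitude 115.03°.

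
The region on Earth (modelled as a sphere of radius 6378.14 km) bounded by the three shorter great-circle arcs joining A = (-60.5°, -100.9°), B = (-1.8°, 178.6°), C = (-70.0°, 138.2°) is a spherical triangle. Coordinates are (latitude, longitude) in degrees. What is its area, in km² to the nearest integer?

Side lengths (central angles): a = 1.2767, b = 0.7505, c = 1.4620 rad; semiperimeter s = 1.7446.
By l'Huilier's theorem, tan(E/4) = √[tan(s/2) tan((s−a)/2) tan((s−b)/2) tan((s−c)/2)], giving spherical excess E = 0.5877 rad.
Area = E·R² = 0.5877 × (6378.14)² ≈ 23906409 km².

23906409 km²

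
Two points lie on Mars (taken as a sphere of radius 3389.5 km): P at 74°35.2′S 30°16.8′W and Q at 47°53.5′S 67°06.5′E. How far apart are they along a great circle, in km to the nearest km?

Let φ₁ = -1.3018 rad, φ₂ = -0.8359 rad, and Δλ = 1.6997 rad.
cos c = sin φ₁ sin φ₂ + cos φ₁ cos φ₂ cos Δλ = (-0.9640)(-0.7419) + (0.2658)(0.6705)(-0.1286) = 0.69228,
so c = arccos(0.69228) = 0.80615 rad.
Distance = R·c = 3389.5 × 0.8062 ≈ 2732 km.

2732 km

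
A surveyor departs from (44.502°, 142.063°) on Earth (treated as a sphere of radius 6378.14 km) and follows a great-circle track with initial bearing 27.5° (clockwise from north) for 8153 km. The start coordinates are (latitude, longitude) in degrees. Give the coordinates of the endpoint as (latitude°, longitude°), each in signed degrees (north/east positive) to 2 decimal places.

Angular distance δ = d/R = 8153/6378.14 = 1.27827 rad; initial bearing θ = 0.4800 rad.
sin φ₂ = sin φ₁ cos δ + cos φ₁ sin δ cos θ = (0.7009)(0.2884) + (0.7132)(0.9575)(0.8870) = 0.8079, so φ₂ = 53.89°.
Δλ = atan2(sin θ sin δ cos φ₁, cos δ − sin φ₁ sin φ₂) = atan2(0.3153, -0.2779) = 131.390°.
λ₂ = 142.063° + 131.390° = 273.45° → -86.55° after wrapping to (−180°, 180°].

53.89°, -86.55°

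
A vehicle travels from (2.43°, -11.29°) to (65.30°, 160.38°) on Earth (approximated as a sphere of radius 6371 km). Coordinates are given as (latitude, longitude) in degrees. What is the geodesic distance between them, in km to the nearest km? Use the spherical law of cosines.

Let φ₁ = 0.0424 rad, φ₂ = 1.1397 rad, and Δλ = 2.9962 rad.
cos c = sin φ₁ sin φ₂ + cos φ₁ cos φ₂ cos Δλ = (0.0424)(0.9085) + (0.9991)(0.4179)(-0.9895) = -0.37457,
so c = arccos(-0.37457) = 1.95473 rad.
Distance = R·c = 6371 × 1.9547 ≈ 12454 km.

12454 km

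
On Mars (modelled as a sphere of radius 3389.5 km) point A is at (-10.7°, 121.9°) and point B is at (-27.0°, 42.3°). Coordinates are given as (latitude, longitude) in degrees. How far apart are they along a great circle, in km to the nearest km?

4495 km

Let φ₁ = -0.1868 rad, φ₂ = -0.4712 rad, and Δλ = -1.3893 rad.
Haversine: a = sin²(Δφ/2) + cos φ₁ cos φ₂ sin²(Δλ/2) = 0.0201 + (0.9826)(0.8910)(0.4097) = 0.37883.
Central angle c = 2·arcsin(√a) = 1.32602 rad.
Distance = R·c = 3389.5 × 1.3260 ≈ 4495 km.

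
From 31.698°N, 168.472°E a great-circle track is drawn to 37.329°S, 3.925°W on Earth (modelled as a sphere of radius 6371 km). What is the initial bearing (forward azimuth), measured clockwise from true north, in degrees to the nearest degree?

With φ₁ = 0.5532, φ₂ = -0.6515, Δλ = -3.0089 rad, the forward-azimuth formula gives
θ = atan2( sin Δλ cos φ₂ , cos φ₁ sin φ₂ − sin φ₁ cos φ₂ cos Δλ ) = atan2(-0.1052, -0.1018) = -134.06°.
Adding 360° brings this into [0°, 360°): 226°.

226°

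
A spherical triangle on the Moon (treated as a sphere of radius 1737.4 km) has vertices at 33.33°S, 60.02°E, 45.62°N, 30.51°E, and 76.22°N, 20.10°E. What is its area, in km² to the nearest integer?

648436 km²

Side lengths (central angles): a = 0.5394, b = 1.9617, c = 1.4547 rad; semiperimeter s = 1.9779.
By l'Huilier's theorem, tan(E/4) = √[tan(s/2) tan((s−a)/2) tan((s−b)/2) tan((s−c)/2)], giving spherical excess E = 0.2148 rad.
Area = E·R² = 0.2148 × (1737.4)² ≈ 648436 km².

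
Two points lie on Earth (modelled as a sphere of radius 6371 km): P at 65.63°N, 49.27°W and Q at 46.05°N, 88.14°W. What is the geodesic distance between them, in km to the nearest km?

3170 km

In radians: φ₁ = 1.1455, φ₂ = 0.8037, Δλ = -38.870° = -0.6784 rad.
Haversine: a = sin²(Δφ/2) + cos φ₁ cos φ₂ sin²(Δλ/2) = 0.0289 + (0.4126)(0.6940)(0.1107) = 0.06062.
Central angle c = 2·arcsin(√a) = 0.49753 rad.
Distance = R·c = 6371 × 0.4975 ≈ 3170 km.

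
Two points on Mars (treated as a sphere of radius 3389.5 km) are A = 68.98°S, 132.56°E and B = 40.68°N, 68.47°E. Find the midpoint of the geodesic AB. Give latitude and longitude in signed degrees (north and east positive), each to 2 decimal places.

-16.18°, 87.89°

Central angle δ = 2.0824 rad. Interpolating on the sphere with fraction f = 0.5:
P = [sin((1−f)δ)·A + sin(fδ)·B] / sin δ = 0.9898·A + 0.9898·B in Cartesian coordinates,
giving P = (0.0353, 0.9597, -0.2787), i.e. latitude -16.18°, longitude 87.89°.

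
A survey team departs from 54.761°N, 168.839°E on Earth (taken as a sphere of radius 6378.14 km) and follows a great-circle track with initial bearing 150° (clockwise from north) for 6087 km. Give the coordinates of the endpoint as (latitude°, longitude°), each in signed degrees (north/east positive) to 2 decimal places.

Angular distance δ = d/R = 6087/6378.14 = 0.95435 rad; initial bearing θ = 2.6180 rad.
sin φ₂ = sin φ₁ cos δ + cos φ₁ sin δ cos θ = (0.8168)(0.5781) + (0.5770)(0.8159)(-0.8660) = 0.0645, so φ₂ = 3.70°.
Δλ = atan2(sin θ sin δ cos φ₁, cos δ − sin φ₁ sin φ₂) = atan2(0.2354, 0.5255) = 24.131°.
λ₂ = 168.839° + 24.131° = 192.97° → -167.03° after wrapping to (−180°, 180°].

3.70°, -167.03°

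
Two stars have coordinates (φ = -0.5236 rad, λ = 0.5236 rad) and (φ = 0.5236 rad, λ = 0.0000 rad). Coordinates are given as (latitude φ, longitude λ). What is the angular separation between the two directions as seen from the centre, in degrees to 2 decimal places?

66.45°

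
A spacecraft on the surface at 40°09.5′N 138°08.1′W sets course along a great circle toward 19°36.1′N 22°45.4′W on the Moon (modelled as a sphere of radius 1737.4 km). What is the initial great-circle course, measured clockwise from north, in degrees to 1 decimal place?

58.7°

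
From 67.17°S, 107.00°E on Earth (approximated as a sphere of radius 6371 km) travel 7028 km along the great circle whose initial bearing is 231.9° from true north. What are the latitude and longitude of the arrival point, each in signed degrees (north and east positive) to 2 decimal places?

-38.99°, -8.35°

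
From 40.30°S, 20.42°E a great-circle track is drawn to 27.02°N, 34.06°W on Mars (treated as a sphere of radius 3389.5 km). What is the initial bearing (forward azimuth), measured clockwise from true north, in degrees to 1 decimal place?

With φ₁ = -0.7034, φ₂ = 0.4716, Δλ = -0.9509 rad, the forward-azimuth formula gives
θ = atan2( sin Δλ cos φ₂ , cos φ₁ sin φ₂ − sin φ₁ cos φ₂ cos Δλ ) = atan2(-0.7251, 0.6812) = -46.79°.
Adding 360° brings this into [0°, 360°): 313.2°.

313.2°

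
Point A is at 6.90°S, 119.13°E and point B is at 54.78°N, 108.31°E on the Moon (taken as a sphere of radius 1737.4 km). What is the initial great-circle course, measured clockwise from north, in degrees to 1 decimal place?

353.0°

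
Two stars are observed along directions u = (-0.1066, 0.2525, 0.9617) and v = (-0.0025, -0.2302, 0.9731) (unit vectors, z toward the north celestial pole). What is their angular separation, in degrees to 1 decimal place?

28.6°

u·v = 0.8780; |u| = 1.0000, |v| = 1.0000.
cos θ = (u·v)/(|u||v|) = 0.8780, so θ = 28.6°.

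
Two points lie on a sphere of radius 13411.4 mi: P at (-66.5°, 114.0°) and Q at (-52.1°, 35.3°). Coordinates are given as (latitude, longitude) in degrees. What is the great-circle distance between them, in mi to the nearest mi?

In radians: φ₁ = -1.1606, φ₂ = -0.9093, Δλ = -78.700° = -1.3736 rad.
cos c = sin φ₁ sin φ₂ + cos φ₁ cos φ₂ cos Δλ = (-0.9171)(-0.7891) + (0.3987)(0.6143)(0.1959) = 0.77163,
so c = arccos(0.77163) = 0.68939 rad.
Distance = R·c = 13411.4 × 0.6894 ≈ 9246 mi.

9246 mi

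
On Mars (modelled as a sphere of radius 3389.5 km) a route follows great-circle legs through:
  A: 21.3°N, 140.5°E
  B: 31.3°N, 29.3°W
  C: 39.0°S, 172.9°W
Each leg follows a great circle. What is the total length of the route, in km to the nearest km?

Leg A→B: central angle 2.2078 rad, distance 7483.4 km.
Leg B→C: central angle 2.6089 rad, distance 8842.7 km.
Total: 7483.4 + 8842.7 ≈ 16326 km.

16326 km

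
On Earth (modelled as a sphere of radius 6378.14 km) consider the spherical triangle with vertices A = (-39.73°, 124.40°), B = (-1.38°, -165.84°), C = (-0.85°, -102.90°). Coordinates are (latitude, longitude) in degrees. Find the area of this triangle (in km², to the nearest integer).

35232000 km²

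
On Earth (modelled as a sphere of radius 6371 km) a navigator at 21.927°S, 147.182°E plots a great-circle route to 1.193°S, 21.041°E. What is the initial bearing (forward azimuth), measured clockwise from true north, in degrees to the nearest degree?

253°

With φ₁ = -0.3827, φ₂ = -0.0208, Δλ = -2.2016 rad, the forward-azimuth formula gives
θ = atan2( sin Δλ cos φ₂ , cos φ₁ sin φ₂ − sin φ₁ cos φ₂ cos Δλ ) = atan2(-0.8074, -0.2395) = -106.52°.
Adding 360° brings this into [0°, 360°): 253°.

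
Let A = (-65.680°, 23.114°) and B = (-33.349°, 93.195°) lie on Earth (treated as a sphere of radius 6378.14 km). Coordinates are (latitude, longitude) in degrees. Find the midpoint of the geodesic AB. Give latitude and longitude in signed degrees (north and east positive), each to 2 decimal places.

The central angle between A and B is δ = 0.9044 rad.
With f = 0.5, the slerp weights are sin((1−f)δ)/sin δ = 0.5559 and sin(fδ)/sin δ = 0.5559.
Weighted sum of the unit vectors: (0.5559)·(0.3788,0.1617,-0.9113) + (0.5559)·(-0.0466,0.8340,-0.5497) = (0.1847, 0.5535, -0.8121).
Converting back: φ = atan2(z, √(x²+y²)) = -54.30°, λ = atan2(y, x) = 71.55°.

-54.30°, 71.55°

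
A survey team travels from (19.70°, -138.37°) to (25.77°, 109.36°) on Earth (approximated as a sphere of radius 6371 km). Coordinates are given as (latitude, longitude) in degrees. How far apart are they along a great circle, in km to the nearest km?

11127 km

In radians: φ₁ = 0.3438, φ₂ = 0.4498, Δλ = -112.270° = -1.9595 rad.
cos c = sin φ₁ sin φ₂ + cos φ₁ cos φ₂ cos Δλ = (0.3371)(0.4348) + (0.9415)(0.9005)(-0.3790) = -0.17475,
so c = arccos(-0.17475) = 1.74645 rad.
Distance = R·c = 6371 × 1.7464 ≈ 11127 km.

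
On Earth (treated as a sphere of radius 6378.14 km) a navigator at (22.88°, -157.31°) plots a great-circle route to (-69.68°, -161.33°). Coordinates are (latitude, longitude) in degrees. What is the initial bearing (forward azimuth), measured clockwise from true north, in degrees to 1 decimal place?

With φ₁ = 0.3993, φ₂ = -1.2161, Δλ = -0.0702 rad, the forward-azimuth formula gives
θ = atan2( sin Δλ cos φ₂ , cos φ₁ sin φ₂ − sin φ₁ cos φ₂ cos Δλ ) = atan2(-0.0243, -0.9987) = -178.60°.
Adding 360° brings this into [0°, 360°): 181.4°.

181.4°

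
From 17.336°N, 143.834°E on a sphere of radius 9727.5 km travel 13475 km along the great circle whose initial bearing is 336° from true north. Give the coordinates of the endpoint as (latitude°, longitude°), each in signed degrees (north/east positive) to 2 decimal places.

65.79°, 40.95°

Angular distance δ = d/R = 13475/9727.5 = 1.38525 rad; initial bearing θ = 5.8643 rad.
sin φ₂ = sin φ₁ cos δ + cos φ₁ sin δ cos θ = (0.2980)(0.1845) + (0.9546)(0.9828)(0.9135) = 0.9121, so φ₂ = 65.79°.
Δλ = atan2(sin θ sin δ cos φ₁, cos δ − sin φ₁ sin φ₂) = atan2(-0.3816, -0.0873) = -102.884°.
λ₂ = 143.834° − 102.884° = 40.95°.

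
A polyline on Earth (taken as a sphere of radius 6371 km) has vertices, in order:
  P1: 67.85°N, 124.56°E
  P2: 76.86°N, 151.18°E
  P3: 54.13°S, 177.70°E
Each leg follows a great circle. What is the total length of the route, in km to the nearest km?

16006 km

Leg P1→P2: central angle 0.2074 rad, distance 1321.2 km.
Leg P2→P3: central angle 2.3049 rad, distance 14684.7 km.
Total: 1321.2 + 14684.7 ≈ 16006 km.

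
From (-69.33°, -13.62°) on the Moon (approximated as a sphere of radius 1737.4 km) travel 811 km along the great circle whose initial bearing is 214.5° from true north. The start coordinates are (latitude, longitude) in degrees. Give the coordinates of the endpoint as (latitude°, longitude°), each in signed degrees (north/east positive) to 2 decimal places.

Angular distance δ = d/R = 811/1737.4 = 0.46679 rad; initial bearing θ = 3.7437 rad.
sin φ₂ = sin φ₁ cos δ + cos φ₁ sin δ cos θ = (-0.9356)(0.8930) + (0.3530)(0.4500)(-0.8241) = -0.9664, so φ₂ = -75.12°.
Δλ = atan2(sin θ sin δ cos φ₁, cos δ − sin φ₁ sin φ₂) = atan2(-0.0900, -0.0112) = -97.107°.
λ₂ = -13.620° − 97.107° = -110.73°.

-75.12°, -110.73°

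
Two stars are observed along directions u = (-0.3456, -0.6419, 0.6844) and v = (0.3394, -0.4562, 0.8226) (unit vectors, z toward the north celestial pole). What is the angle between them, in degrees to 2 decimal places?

u·v = 0.7385; |u| = 0.9999, |v| = 1.0000.
cos θ = (u·v)/(|u||v|) = 0.7386, so θ = 42.39°.

42.39°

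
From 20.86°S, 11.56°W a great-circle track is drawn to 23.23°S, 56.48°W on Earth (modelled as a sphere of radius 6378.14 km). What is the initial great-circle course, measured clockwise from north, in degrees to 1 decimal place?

258.1°

With φ₁ = -0.3641, φ₂ = -0.4054, Δλ = -0.7840 rad, the forward-azimuth formula gives
θ = atan2( sin Δλ cos φ₂ , cos φ₁ sin φ₂ − sin φ₁ cos φ₂ cos Δλ ) = atan2(-0.6489, -0.1369) = -101.91°.
Adding 360° brings this into [0°, 360°): 258.1°.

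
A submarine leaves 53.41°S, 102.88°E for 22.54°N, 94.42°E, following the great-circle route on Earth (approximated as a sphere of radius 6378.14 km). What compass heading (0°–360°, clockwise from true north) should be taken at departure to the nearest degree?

352°

Δλ = -8.460° = -0.1477 rad.
y = sin Δλ · cos φ₂ = (-0.1471)(0.9236) = -0.1359
x = cos φ₁ sin φ₂ − sin φ₁ cos φ₂ cos Δλ = (0.5961)(0.3833) − (-0.8029)(0.9236)(0.9891) = 0.9620
θ = atan2(y, x) = -8.04°; adding 360° gives 352°.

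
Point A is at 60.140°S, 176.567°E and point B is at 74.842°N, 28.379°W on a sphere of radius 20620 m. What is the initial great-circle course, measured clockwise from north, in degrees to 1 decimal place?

21.9°

With φ₁ = -1.0496, φ₂ = 1.3062, Δλ = 2.7062 rad, the forward-azimuth formula gives
θ = atan2( sin Δλ cos φ₂ , cos φ₁ sin φ₂ − sin φ₁ cos φ₂ cos Δλ ) = atan2(0.1103, 0.2749) = 21.86°.
So the initial bearing is 21.9°.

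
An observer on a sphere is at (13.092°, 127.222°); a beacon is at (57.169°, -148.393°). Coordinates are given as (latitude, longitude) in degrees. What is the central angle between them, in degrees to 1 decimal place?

With latitudes φ₁ = 13.092°, φ₂ = 57.169° and longitude difference Δλ = 84.385°:
Haversine: a = sin²(Δφ/2) + cos φ₁ cos φ₂ sin²(Δλ/2) = 0.1408 + (0.9740)(0.5422)(0.4511) = 0.37900.
Central angle c = 2·arcsin(√a) = 1.32637 rad.
So the angular separation is 76.0°.

76.0°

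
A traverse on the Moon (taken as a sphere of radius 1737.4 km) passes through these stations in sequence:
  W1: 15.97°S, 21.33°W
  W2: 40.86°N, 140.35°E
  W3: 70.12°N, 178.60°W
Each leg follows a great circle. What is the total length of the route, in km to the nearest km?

5655 km

Leg W1→W2: central angle 2.6265 rad, distance 4563.3 km.
Leg W2→W3: central angle 0.6280 rad, distance 1091.2 km.
Total: 4563.3 + 1091.2 ≈ 5655 km.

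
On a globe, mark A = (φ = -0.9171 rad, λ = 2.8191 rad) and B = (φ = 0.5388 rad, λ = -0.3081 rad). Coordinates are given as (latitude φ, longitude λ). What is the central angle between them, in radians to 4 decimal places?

2.7631 rad

In radians: φ₁ = -0.9171, φ₂ = 0.5388, Δλ = -179.175° = -3.1272 rad.
cos c = sin φ₁ sin φ₂ + cos φ₁ cos φ₂ cos Δλ = (-0.7938)(0.5131) + (0.6081)(0.8583)(-0.9999) = -0.92924,
so c = arccos(-0.92924) = 2.76315 rad.
So the angular separation is 2.7631 rad.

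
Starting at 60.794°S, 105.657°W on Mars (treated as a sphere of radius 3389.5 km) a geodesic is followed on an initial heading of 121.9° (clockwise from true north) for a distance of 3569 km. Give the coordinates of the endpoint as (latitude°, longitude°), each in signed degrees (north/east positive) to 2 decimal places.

Angular distance δ = d/R = 3569/3389.5 = 1.05296 rad; initial bearing θ = 2.1276 rad.
sin φ₂ = sin φ₁ cos δ + cos φ₁ sin δ cos θ = (-0.8729)(0.4950) + (0.4880)(0.8689)(-0.5284) = -0.6561, so φ₂ = -41.00°.
Δλ = atan2(sin θ sin δ cos φ₁, cos δ − sin φ₁ sin φ₂) = atan2(0.3599, -0.0777) = 102.182°.
λ₂ = -105.657° + 102.182° = -3.48°.

-41.00°, -3.48°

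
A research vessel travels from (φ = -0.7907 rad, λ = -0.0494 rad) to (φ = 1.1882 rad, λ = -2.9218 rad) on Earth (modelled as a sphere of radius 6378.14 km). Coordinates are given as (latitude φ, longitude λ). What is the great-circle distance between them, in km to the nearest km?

17351 km

In radians: φ₁ = -0.7907, φ₂ = 1.1882, Δλ = -164.576° = -2.8724 rad.
cos c = sin φ₁ sin φ₂ + cos φ₁ cos φ₂ cos Δλ = (-0.7108)(0.9277) + (0.7033)(0.3733)(-0.9640) = -0.91258,
so c = arccos(-0.91258) = 2.72033 rad.
Distance = R·c = 6378.14 × 2.7203 ≈ 17351 km.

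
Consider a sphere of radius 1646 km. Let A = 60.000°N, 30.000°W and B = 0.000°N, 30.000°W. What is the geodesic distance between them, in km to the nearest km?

1724 km

With latitudes φ₁ = 60.000°, φ₂ = 0.000° and longitude difference Δλ = 0.000°:
cos c = sin φ₁ sin φ₂ + cos φ₁ cos φ₂ cos Δλ = (0.8660)(0.0000) + (0.5000)(1.0000)(1.0000) = 0.50000,
so c = arccos(0.50000) = 1.04720 rad.
Distance = R·c = 1646 × 1.0472 ≈ 1724 km.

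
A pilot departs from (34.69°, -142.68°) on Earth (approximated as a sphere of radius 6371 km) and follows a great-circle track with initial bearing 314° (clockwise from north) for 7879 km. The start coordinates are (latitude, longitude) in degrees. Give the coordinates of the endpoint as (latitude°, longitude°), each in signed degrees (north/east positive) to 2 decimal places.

Angular distance δ = d/R = 7879/6371 = 1.23670 rad; initial bearing θ = 5.4803 rad.
sin φ₂ = sin φ₁ cos δ + cos φ₁ sin δ cos θ = (0.5691)(0.3279) + (0.8222)(0.9447)(0.6947) = 0.7262, so φ₂ = 46.57°.
Δλ = atan2(sin θ sin δ cos φ₁, cos δ − sin φ₁ sin φ₂) = atan2(-0.5588, -0.0854) = -98.690°.
λ₂ = -142.680° − 98.690° = -241.37° → 118.63° after wrapping to (−180°, 180°].

46.57°, 118.63°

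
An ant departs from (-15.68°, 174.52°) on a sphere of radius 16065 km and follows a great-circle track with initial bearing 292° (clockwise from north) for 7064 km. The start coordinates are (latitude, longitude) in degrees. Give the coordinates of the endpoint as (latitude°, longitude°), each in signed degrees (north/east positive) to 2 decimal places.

-5.22°, 151.17°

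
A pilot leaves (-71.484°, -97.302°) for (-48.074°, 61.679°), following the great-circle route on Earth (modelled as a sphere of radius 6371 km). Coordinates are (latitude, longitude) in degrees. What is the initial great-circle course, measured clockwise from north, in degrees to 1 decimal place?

Δλ = 158.981° = 2.7747 rad.
y = sin Δλ · cos φ₂ = (0.3587)(0.6682) = 0.2397
x = cos φ₁ sin φ₂ − sin φ₁ cos φ₂ cos Δλ = (0.3176)(-0.7440) − (-0.9482)(0.6682)(-0.9335) = -0.8277
θ = atan2(y, x) = 163.85°, so the bearing is 163.9°.

163.9°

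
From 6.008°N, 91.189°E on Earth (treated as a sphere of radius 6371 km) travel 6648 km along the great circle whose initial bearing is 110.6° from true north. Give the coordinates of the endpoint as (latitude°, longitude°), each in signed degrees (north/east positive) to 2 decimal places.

Angular distance δ = d/R = 6648/6371 = 1.04348 rad; initial bearing θ = 1.9303 rad.
sin φ₂ = sin φ₁ cos δ + cos φ₁ sin δ cos θ = (0.1047)(0.5032) + (0.9945)(0.8642)(-0.3518) = -0.2497, so φ₂ = -14.46°.
Δλ = atan2(sin θ sin δ cos φ₁, cos δ − sin φ₁ sin φ₂) = atan2(0.8045, 0.5294) = 56.654°.
λ₂ = 91.189° + 56.654° = 147.84°.

-14.46°, 147.84°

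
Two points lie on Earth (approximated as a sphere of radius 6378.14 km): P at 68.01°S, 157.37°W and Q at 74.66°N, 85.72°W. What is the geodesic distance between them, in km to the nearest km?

16660 km

Let φ₁ = -1.1870 rad, φ₂ = 1.3031 rad, and Δλ = 1.2505 rad.
cos c = sin φ₁ sin φ₂ + cos φ₁ cos φ₂ cos Δλ = (-0.9272)(0.9644) + (0.3744)(0.2645)(0.3148) = -0.86303,
so c = arccos(-0.86303) = 2.61203 rad.
Distance = R·c = 6378.14 × 2.6120 ≈ 16660 km.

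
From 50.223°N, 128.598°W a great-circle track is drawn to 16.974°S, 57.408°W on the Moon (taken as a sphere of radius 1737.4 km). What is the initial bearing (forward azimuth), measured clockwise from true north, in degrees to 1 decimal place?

Δλ = 71.190° = 1.2425 rad.
y = sin Δλ · cos φ₂ = (0.9466)(0.9564) = 0.9054
x = cos φ₁ sin φ₂ − sin φ₁ cos φ₂ cos Δλ = (0.6398)(-0.2919) − (0.7685)(0.9564)(0.3224) = -0.4238
θ = atan2(y, x) = 115.08°, so the bearing is 115.1°.

115.1°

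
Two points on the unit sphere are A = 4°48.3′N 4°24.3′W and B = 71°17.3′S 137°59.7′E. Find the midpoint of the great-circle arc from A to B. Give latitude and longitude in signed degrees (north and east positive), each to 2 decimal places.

-48.36°, 10.37°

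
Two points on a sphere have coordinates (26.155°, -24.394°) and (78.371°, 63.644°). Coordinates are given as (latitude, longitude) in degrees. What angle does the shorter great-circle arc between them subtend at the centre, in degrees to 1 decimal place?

64.0°

Let φ₁ = 0.4565 rad, φ₂ = 1.3678 rad, and Δλ = 1.5366 rad.
cos c = sin φ₁ sin φ₂ + cos φ₁ cos φ₂ cos Δλ = (0.4408)(0.9795) + (0.8976)(0.2016)(0.0342) = 0.43795,
so c = arccos(0.43795) = 1.11748 rad.
So the angular separation is 64.0°.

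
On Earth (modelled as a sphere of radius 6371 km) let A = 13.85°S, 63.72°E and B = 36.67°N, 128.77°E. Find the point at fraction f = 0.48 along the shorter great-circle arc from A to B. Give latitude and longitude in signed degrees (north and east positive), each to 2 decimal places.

The central angle between A and B is δ = 1.3842 rad.
With f = 0.48, the slerp weights are sin((1−f)δ)/sin δ = 0.6709 and sin(fδ)/sin δ = 0.6275.
Weighted sum of the unit vectors: (0.6709)·(0.4299,0.8706,-0.2394) + (0.6275)·(-0.5023,0.6254,0.5972) = (-0.0268, 0.9764, 0.2141).
Converting back: φ = atan2(z, √(x²+y²)) = 12.37°, λ = atan2(y, x) = 91.57°.

12.37°, 91.57°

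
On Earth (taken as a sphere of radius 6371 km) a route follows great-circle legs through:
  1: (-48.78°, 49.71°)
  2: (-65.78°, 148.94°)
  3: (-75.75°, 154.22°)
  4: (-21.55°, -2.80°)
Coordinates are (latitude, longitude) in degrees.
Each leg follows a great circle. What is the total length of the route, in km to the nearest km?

15764 km

Leg 1→2: central angle 0.8729 rad, distance 5561.2 km.
Leg 2→3: central angle 0.1765 rad, distance 1124.3 km.
Leg 3→4: central angle 1.4250 rad, distance 9079.0 km.
Total: 5561.2 + 1124.3 + 9079.0 ≈ 15764 km.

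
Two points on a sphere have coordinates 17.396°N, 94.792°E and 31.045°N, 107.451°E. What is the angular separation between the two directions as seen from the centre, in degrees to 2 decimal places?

With latitudes φ₁ = 17.396°, φ₂ = 31.045° and longitude difference Δλ = 12.659°:
cos c = sin φ₁ sin φ₂ + cos φ₁ cos φ₂ cos Δλ = (0.2990)(0.5157) + (0.9543)(0.8568)(0.9757) = 0.95189,
so c = arccos(0.95189) = 0.31147 rad.
So the angular separation is 17.85°.

17.85°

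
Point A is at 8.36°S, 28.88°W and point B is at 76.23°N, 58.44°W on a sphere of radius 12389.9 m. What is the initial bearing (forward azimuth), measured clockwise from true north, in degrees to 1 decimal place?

With φ₁ = -0.1459, φ₂ = 1.3305, Δλ = -0.5159 rad, the forward-azimuth formula gives
θ = atan2( sin Δλ cos φ₂ , cos φ₁ sin φ₂ − sin φ₁ cos φ₂ cos Δλ ) = atan2(-0.1174, 0.9910) = -6.76°.
Adding 360° brings this into [0°, 360°): 353.2°.

353.2°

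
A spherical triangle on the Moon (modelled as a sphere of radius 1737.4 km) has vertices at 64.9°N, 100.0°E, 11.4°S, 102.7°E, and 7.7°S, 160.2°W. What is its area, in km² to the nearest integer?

4748848 km²

Side lengths (central angles): a = 1.6645, b = 1.7649, c = 1.3322 rad; semiperimeter s = 2.3808.
By l'Huilier's theorem, tan(E/4) = √[tan(s/2) tan((s−a)/2) tan((s−b)/2) tan((s−c)/2)], giving spherical excess E = 1.5732 rad.
Area = E·R² = 1.5732 × (1737.4)² ≈ 4748848 km².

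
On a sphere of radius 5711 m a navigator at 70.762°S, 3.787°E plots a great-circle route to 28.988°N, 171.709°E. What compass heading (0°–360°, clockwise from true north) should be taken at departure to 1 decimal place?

Δλ = 167.922° = 2.9308 rad.
y = sin Δλ · cos φ₂ = (0.2092)(0.8747) = 0.1830
x = cos φ₁ sin φ₂ − sin φ₁ cos φ₂ cos Δλ = (0.3295)(0.4846) − (-0.9442)(0.8747)(-0.9779) = -0.6479
θ = atan2(y, x) = 164.23°, so the bearing is 164.2°.

164.2°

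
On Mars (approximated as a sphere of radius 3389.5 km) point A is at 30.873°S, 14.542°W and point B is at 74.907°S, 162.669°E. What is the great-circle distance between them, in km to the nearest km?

4390 km

With latitudes φ₁ = -30.873°, φ₂ = -74.907° and longitude difference Δλ = 177.211°:
Haversine: a = sin²(Δφ/2) + cos φ₁ cos φ₂ sin²(Δλ/2) = 0.1405 + (0.8583)(0.2604)(0.9994) = 0.36390.
Central angle c = 2·arcsin(√a) = 1.29511 rad.
Distance = R·c = 3389.5 × 1.2951 ≈ 4390 km.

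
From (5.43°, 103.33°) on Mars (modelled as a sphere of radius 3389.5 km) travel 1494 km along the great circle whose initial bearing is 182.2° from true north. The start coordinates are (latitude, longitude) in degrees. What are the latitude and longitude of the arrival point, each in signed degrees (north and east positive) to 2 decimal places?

Angular distance δ = d/R = 1494/3389.5 = 0.44077 rad; initial bearing θ = 3.1800 rad.
sin φ₂ = sin φ₁ cos δ + cos φ₁ sin δ cos θ = (0.0946)(0.9044) + (0.9955)(0.4266)(-0.9993) = -0.3388, so φ₂ = -19.81°.
Δλ = atan2(sin θ sin δ cos φ₁, cos δ − sin φ₁ sin φ₂) = atan2(-0.0163, 0.9365) = -0.997°.
λ₂ = 103.330° − 0.997° = 102.33°.

-19.81°, 102.33°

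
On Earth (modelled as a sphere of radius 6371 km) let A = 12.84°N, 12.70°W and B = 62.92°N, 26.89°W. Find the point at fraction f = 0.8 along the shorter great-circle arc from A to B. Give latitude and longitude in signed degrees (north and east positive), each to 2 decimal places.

53.07°, -21.69°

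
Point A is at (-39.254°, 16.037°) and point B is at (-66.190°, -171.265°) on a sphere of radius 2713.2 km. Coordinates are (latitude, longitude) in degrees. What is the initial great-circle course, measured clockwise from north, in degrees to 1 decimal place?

176.9°

Δλ = 172.698° = 3.0141 rad.
y = sin Δλ · cos φ₂ = (0.1271)(0.4037) = 0.0513
x = cos φ₁ sin φ₂ − sin φ₁ cos φ₂ cos Δλ = (0.7743)(-0.9149) − (-0.6328)(0.4037)(-0.9919) = -0.9618
θ = atan2(y, x) = 176.95°, so the bearing is 176.9°.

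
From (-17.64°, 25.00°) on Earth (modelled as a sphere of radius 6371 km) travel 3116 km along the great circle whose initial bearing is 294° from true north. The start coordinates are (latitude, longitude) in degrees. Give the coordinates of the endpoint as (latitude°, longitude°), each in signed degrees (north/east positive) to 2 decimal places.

Angular distance δ = d/R = 3116/6371 = 0.48909 rad; initial bearing θ = 5.1313 rad.
sin φ₂ = sin φ₁ cos δ + cos φ₁ sin δ cos θ = (-0.3030)(0.8828) + (0.9530)(0.4698)(0.4067) = -0.0854, so φ₂ = -4.90°.
Δλ = atan2(sin θ sin δ cos φ₁, cos δ − sin φ₁ sin φ₂) = atan2(-0.4090, 0.8569) = -25.517°.
λ₂ = 25.000° − 25.517° = -0.52°.

-4.90°, -0.52°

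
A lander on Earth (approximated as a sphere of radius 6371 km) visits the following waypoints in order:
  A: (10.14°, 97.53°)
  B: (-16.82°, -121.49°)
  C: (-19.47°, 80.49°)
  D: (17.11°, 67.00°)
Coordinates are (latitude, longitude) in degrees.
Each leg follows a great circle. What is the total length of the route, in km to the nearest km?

35384 km

Leg A→B: central angle 2.4703 rad, distance 15738.3 km.
Leg B→C: central angle 2.4045 rad, distance 15319.2 km.
Leg C→D: central angle 0.6791 rad, distance 4326.3 km.
Total: 15738.3 + 15319.2 + 4326.3 ≈ 35384 km.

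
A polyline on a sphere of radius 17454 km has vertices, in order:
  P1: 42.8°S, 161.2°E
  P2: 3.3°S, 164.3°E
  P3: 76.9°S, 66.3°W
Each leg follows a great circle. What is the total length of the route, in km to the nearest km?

41009 km

Leg P1→P2: central angle 0.6911 rad, distance 12062.3 km.
Leg P2→P3: central angle 1.6585 rad, distance 28946.9 km.
Total: 12062.3 + 28946.9 ≈ 41009 km.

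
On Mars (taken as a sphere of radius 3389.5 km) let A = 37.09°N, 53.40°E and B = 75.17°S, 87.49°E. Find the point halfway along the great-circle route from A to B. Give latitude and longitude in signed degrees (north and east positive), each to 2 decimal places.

-19.62°, 61.49°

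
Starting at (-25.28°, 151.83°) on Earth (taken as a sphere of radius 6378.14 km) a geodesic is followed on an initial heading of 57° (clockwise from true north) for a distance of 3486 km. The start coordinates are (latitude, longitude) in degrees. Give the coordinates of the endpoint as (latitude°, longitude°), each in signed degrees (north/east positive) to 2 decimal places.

-6.25°, 177.84°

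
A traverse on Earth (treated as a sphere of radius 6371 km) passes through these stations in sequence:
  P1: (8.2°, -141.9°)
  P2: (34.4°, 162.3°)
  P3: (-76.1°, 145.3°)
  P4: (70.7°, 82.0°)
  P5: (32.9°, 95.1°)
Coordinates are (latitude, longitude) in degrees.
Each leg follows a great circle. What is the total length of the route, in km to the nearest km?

Leg P1→P2: central angle 1.0008 rad, distance 6376.2 km.
Leg P2→P3: central angle 1.9379 rad, distance 12346.1 km.
Leg P3→P4: central angle 2.6477 rad, distance 16868.4 km.
Leg P4→P5: central angle 0.6714 rad, distance 4277.7 km.
Total: 6376.2 + 12346.1 + 16868.4 + 4277.7 ≈ 39868 km.

39868 km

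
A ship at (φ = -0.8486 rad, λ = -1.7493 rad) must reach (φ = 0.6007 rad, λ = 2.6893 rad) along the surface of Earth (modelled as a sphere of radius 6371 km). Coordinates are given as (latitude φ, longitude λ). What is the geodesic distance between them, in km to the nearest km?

With latitudes φ₁ = -48.621°, φ₂ = 34.418° and longitude difference Δλ = -105.687°:
Haversine: a = sin²(Δφ/2) + cos φ₁ cos φ₂ sin²(Δλ/2) = 0.4394 + (0.6610)(0.8249)(0.6352) = 0.78578.
Central angle c = 2·arcsin(√a) = 2.17920 rad.
Distance = R·c = 6371 × 2.1792 ≈ 13884 km.

13884 km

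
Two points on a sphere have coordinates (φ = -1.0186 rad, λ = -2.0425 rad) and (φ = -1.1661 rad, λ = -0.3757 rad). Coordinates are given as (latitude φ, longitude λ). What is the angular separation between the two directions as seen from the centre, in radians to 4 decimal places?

0.7032 rad

With latitudes φ₁ = -58.361°, φ₂ = -66.813° and longitude difference Δλ = 95.501°:
Haversine: a = sin²(Δφ/2) + cos φ₁ cos φ₂ sin²(Δλ/2) = 0.0054 + (0.5246)(0.3937)(0.5479) = 0.11860.
Central angle c = 2·arcsin(√a) = 0.70316 rad.
So the angular separation is 0.7032 rad.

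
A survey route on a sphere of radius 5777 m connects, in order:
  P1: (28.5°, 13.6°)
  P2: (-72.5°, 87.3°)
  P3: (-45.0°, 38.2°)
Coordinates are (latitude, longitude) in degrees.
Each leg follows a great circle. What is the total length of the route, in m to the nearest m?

Leg P1→P2: central angle 1.9616 rad, distance 11332.0 m.
Leg P2→P3: central angle 0.6205 rad, distance 3584.5 m.
Total: 11332.0 + 3584.5 ≈ 14917 m.

14917 m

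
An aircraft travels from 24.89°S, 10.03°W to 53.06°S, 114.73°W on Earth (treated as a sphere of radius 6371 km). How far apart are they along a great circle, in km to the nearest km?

8737 km

In radians: φ₁ = -0.4344, φ₂ = -0.9261, Δλ = -104.700° = -1.8274 rad.
Haversine: a = sin²(Δφ/2) + cos φ₁ cos φ₂ sin²(Δλ/2) = 0.0592 + (0.9071)(0.6010)(0.6269) = 0.40097.
Central angle c = 2·arcsin(√a) = 1.37142 rad.
Distance = R·c = 6371 × 1.3714 ≈ 8737 km.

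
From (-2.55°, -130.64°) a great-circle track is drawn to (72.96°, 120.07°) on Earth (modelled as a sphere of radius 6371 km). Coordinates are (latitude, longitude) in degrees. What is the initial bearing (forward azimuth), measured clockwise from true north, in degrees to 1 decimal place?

With φ₁ = -0.0445, φ₂ = 1.2734, Δλ = -1.9075 rad, the forward-azimuth formula gives
θ = atan2( sin Δλ cos φ₂ , cos φ₁ sin φ₂ − sin φ₁ cos φ₂ cos Δλ ) = atan2(-0.2766, 0.9508) = -16.22°.
Adding 360° brings this into [0°, 360°): 343.8°.

343.8°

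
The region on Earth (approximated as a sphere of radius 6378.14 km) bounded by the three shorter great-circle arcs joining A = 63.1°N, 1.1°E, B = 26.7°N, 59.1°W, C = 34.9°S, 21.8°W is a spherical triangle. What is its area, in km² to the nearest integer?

Side lengths (central angles): a = 1.2390, b = 1.7400, c = 0.9253 rad; semiperimeter s = 1.9522.
By l'Huilier's theorem, tan(E/4) = √[tan(s/2) tan((s−a)/2) tan((s−b)/2) tan((s−c)/2)], giving spherical excess E = 0.7195 rad.
Area = E·R² = 0.7195 × (6378.14)² ≈ 29268010 km².

29268010 km²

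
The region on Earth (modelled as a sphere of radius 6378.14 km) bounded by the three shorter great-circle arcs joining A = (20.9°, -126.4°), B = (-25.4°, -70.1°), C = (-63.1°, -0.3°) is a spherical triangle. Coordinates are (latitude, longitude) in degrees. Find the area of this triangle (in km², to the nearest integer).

Side lengths (central angles): a = 1.0197, b = 2.1739, c = 1.2501 rad; semiperimeter s = 2.2218.
By l'Huilier's theorem, tan(E/4) = √[tan(s/2) tan((s−a)/2) tan((s−b)/2) tan((s−c)/2)], giving spherical excess E = 0.5266 rad.
Area = E·R² = 0.5266 × (6378.14)² ≈ 21422850 km².

21422850 km²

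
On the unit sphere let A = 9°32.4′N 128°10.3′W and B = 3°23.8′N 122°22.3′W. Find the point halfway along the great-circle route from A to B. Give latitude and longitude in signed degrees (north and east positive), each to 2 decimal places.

6.48°, -125.25°

The central angle between A and B is δ = 0.1470 rad.
With f = 0.5, the slerp weights are sin((1−f)δ)/sin δ = 0.5014 and sin(fδ)/sin δ = 0.5014.
Weighted sum of the unit vectors: (0.5014)·(-0.6095,-0.7753,0.1657) + (0.5014)·(-0.5345,-0.8431,0.0592) = (-0.5735, -0.8114, 0.1128).
Converting back: φ = atan2(z, √(x²+y²)) = 6.48°, λ = atan2(y, x) = -125.25°.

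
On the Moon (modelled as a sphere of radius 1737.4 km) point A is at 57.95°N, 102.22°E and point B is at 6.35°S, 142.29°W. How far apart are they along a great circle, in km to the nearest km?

3296 km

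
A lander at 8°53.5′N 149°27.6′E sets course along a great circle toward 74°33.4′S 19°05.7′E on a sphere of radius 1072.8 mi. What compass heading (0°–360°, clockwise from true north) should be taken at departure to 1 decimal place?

192.4°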